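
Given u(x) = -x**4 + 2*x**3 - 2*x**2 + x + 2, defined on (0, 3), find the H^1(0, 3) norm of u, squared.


||u||_{H^1}^2 = 139299/70

The H^1 norm (squared) on an interval (0, L) is
  ||u||_{H^1}^2 = ∫_0^L u(x)^2 dx + ∫_0^L u'(x)^2 dx.
Compute u'(x) = -4*x**3 + 6*x**2 - 4*x + 1.
Then u(x)^2 = x**8 - 4*x**7 + 8*x**6 - 10*x**5 + 4*x**4 + 4*x**3 - 7*x**2 + 4*x + 4 and u'(x)^2 = 16*x**6 - 48*x**5 + 68*x**4 - 56*x**3 + 28*x**2 - 8*x + 1.
Integrate each monomial from 0 to 3 using ∫_0^3 c·x^n dx = c·3^(n+1)/(n+1):
  ∫_0^3 u(x)^2 dx = ∫_0^3 (x^8 - 4*x^7 + 8*x^6 - 10*x^5 + 4*x^4 + 4*x^3 - 7*x^2 + 4*x + 4) dx. Term by term:
    ∫_0^3 x^8 dx = 2187;  ∫_0^3 -4*x^7 dx = -6561/2;  ∫_0^3 8*x^6 dx = 17496/7;
    ∫_0^3 -10*x^5 dx = -1215;  ∫_0^3 4*x^4 dx = 972/5;  ∫_0^3 4*x^3 dx = 81;
    ∫_0^3 -7*x^2 dx = -63;  ∫_0^3 4*x dx = 18;  ∫_0^3 4 dx = 12.
  Sum: 2187 − 6561/2 + 17496/7 − 1215 + 972/5 + 81 − 63 + 18 + 12 = 30333/70.
  ∫_0^3 u'(x)^2 dx = ∫_0^3 (16*x^6 - 48*x^5 + 68*x^4 - 56*x^3 + 28*x^2 - 8*x + 1) dx. Term by term:
    ∫_0^3 16*x^6 dx = 34992/7;  ∫_0^3 -48*x^5 dx = -5832;  ∫_0^3 68*x^4 dx = 16524/5;
    ∫_0^3 -56*x^3 dx = -1134;  ∫_0^3 28*x^2 dx = 252;  ∫_0^3 -8*x dx = -36;
    ∫_0^3 1 dx = 3.
  Sum: 34992/7 − 5832 + 16524/5 − 1134 + 252 − 36 + 3 = 54483/35.
Adding: ||u||_{H^1}^2 = 30333/70 + 54483/35 = 139299/70.


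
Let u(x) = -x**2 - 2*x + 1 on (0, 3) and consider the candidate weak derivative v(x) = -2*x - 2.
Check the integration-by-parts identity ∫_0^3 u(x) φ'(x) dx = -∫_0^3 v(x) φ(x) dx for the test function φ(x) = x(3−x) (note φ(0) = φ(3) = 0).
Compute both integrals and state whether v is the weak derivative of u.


LHS = 45/2, RHS = 45/2. Yes, v = u' weakly.

u(x) = -x**2 - 2*x + 1, classical derivative u'(x) = -2*x - 2.
φ(x) = x(3−x), so φ'(x) = 3 - 2*x.
Note φ(0) = φ(3) = 0, so the boundary term u·φ vanishes.
LHS = ∫_0^3 u(x) φ'(x) dx = ∫_0^3 (2*x^3 + x^2 - 8*x + 3) dx. Term by term:
  ∫_0^3 2*x^3 dx = 81/2;  ∫_0^3 x^2 dx = 9;  ∫_0^3 -8*x dx = -36;
  ∫_0^3 3 dx = 9.
Sum: 81/2 + 9 − 36 + 9 = 45/2.
So LHS = 45/2.
∫_0^3 v(x) φ(x) dx = ∫_0^3 (2*x^3 - 4*x^2 - 6*x) dx. Term by term:
  ∫_0^3 2*x^3 dx = 81/2;  ∫_0^3 -4*x^2 dx = -36;  ∫_0^3 -6*x dx = -27.
Sum: 81/2 − 36 − 27 = -45/2.
So RHS = -∫_0^3 v(x) φ(x) dx = 45/2.
LHS = RHS, so the identity holds for this test φ.
Moreover u is smooth here and v(x) = u'(x) = -2*x - 2 pointwise, so the identity holds for every test function. Hence v is the weak derivative of u.


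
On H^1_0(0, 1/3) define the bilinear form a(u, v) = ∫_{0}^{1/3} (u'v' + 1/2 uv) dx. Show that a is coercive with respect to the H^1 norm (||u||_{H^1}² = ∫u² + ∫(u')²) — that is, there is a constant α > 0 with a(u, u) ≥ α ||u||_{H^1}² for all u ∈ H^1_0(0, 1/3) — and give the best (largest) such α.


α = (1 + 18*π^2)/(2*(1 + 9*π^2))

Coercivity of a(·,·) on H^1_0(0, 1/3) means a(u, u) ≥ α ||u||_{H^1}² for every u ∈ H^1_0.
The interval has length L = 1/3, and Poincaré/coercivity depend only on L. Here a(u, u) = ∫(u')² + (1/2)·∫u².
Here 0 < c = 1/2 < 1. The condition a(u,u) ≥ α||u||_{H^1}² reads (1−α)∫(u')² ≥ (α−c)∫u². Any admissible α is ≤ 1 (rapidly oscillating u have ∫u²/∫(u')² → 0), and α = 1 would force 0 ≥ (1−c)∫u², impossible since c < 1; so 1−α > 0. By the sharp Poincaré inequality on H^1_0 of an interval of length L, ∫(u')² ≥ (π/L)²∫u² with equality for the first sine mode sin(π(x−x₀)/L) (x₀ the left endpoint), so the inequality holds for all u iff (1−α)(π/L)² ≥ α − c, i.e. α ≤ ((π/L)² + c)/((π/L)² + 1) = (1 + c(L/π)²)/(1 + (L/π)²). With (π/L)² = 9*π^2 and c = 1/2, the largest admissible constant is α = ((π/L)² + c)/((π/L)² + 1).
Simplifying, α = (1 + 18*π^2)/(2*(1 + 9*π^2)).


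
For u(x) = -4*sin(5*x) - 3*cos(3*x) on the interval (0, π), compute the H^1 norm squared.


||u||_{H^1(0,π)}^2 = 253*π

u'(x) = 9*sin(3*x) - 20*cos(5*x).
Expand u² and (u')² and integrate term by term on (0, π), using: for integers n ≥ 1, ∫_0^π sin²(nx) dx = ∫_0^π cos²(nx) dx = π/2; for n ≠ n', ∫_0^π sin(nx)sin(n'x) dx = ∫_0^π cos(nx)cos(n'x) dx = 0; and by product-to-sum, ∫_0^π sin(nx)cos(n'x) dx = ½∫_0^π [sin((n+n')x) + sin((n−n')x)] dx, which is 0 when n+n' is even and 2n/(n²−n'²) when n+n' is odd (it need not vanish on (0, π)).
  u² squared terms: (-4)²·∫sin(5x)² dx = 16·π/2 = 8*π;  (-3)²·∫cos(3x)² dx = 9·π/2 = 9*π/2.
  u² cross terms: 2·(-4)·(-3)·∫sin(5x)·cos(3x) dx = 24·(0) = 0.
  So ∫_0^π u² dx = 8*π + 9*π/2 + 0 = 25*π/2.
  (u')² squared terms: (-20)²·∫cos(5x)² dx = 400·π/2 = 200*π;  (9)²·∫sin(3x)² dx = 81·π/2 = 81*π/2.
  (u')² cross terms: 2·(-20)·(9)·∫cos(5x)·sin(3x) dx = -360·(0) = 0.
  So ∫_0^π (u')² dx = 200*π + 81*π/2 + 0 = 481*π/2.
||u||_{H^1}^2 = (25*π/2) + (481*π/2) = 253*π.


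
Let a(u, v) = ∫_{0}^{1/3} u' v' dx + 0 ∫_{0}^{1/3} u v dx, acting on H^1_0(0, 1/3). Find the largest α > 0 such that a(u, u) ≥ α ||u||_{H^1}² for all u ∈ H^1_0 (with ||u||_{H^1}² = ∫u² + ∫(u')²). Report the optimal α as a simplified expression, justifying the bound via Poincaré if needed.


α = 9*π^2/(1 + 9*π^2)

Coercivity of a(·,·) on H^1_0(0, 1/3) means a(u, u) ≥ α ||u||_{H^1}² for every u ∈ H^1_0.
The interval has length L = 1/3, and Poincaré/coercivity depend only on L. Here a(u, u) = ∫(u')² + (0)·∫u².
Here c = 0, so a(u,u) = ∫(u')² alone. The condition a(u,u) ≥ α||u||_{H^1}² reads (1−α)∫(u')² ≥ (α−c)∫u². Any admissible α is ≤ 1 (rapidly oscillating u have ∫u²/∫(u')² → 0), and α = 1 would force 0 ≥ (1−c)∫u², impossible since c < 1; so 1−α > 0. By the sharp Poincaré inequality on H^1_0 of an interval of length L, ∫(u')² ≥ (π/L)²∫u² with equality for the first sine mode sin(π(x−x₀)/L) (x₀ the left endpoint), so the inequality holds for all u iff (1−α)(π/L)² ≥ α − c, i.e. α ≤ ((π/L)² + c)/((π/L)² + 1) = (1 + c(L/π)²)/(1 + (L/π)²). (Direct route, valid since c ≤ 0: Poincaré gives c∫u² ≥ c(L/π)²∫(u')², so a(u,u) ≥ (1 + c(L/π)²)∫(u')², while ||u||_{H^1}² ≤ (1 + (L/π)²)∫(u')²; dividing yields the same α.) With (π/L)² = 9*π^2 and c = 0, the largest admissible constant is α = ((π/L)² + c)/((π/L)² + 1).
Simplifying, α = 9*π^2/(1 + 9*π^2).


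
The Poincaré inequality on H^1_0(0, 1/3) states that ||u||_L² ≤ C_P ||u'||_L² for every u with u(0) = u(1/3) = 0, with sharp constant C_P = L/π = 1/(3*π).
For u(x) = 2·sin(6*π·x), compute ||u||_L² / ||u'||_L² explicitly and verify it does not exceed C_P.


||u||_L² / ||u'||_L² = 1/(6*π) < C_P = 1/(3*π).

u(x) = 2·sin(6*π·x), so u'(x) = 12*π*cos(6*π*x).
Writing u(x) = A·sin(kπx/L) with A = 2 and k = 2, use ∫_0^L sin²(kπx/L) dx = L/2 and ∫_0^L cos²(kπx/L) dx = L/2.
u² = 4·sin²(6*π·x) and (u')² = 144*π^2·cos²(6*π·x), and each of sin², cos² integrates to L/2 = 1/6 over (0, 1/3).
∫_0^1/3 u² dx = 2/3, so ||u||_L² = sqrt(6)/3.
∫_0^1/3 (u')² dx = 24*π^2, so ||u'||_L² = 2*sqrt(6)*π.
Ratio ||u||_L² / ||u'||_L² = 1/(6*π).
Sharp Poincaré constant on H^1_0(0, 1/3) is C_P = L/π = 1/(3*π), achieved by sin(3*π·x).
This is the k = 2 harmonic; the ratio L/(kπ) is strictly less than C_P = L/π, consistent with the sharp inequality ||u||_L² ≤ C_P ||u'||_L².


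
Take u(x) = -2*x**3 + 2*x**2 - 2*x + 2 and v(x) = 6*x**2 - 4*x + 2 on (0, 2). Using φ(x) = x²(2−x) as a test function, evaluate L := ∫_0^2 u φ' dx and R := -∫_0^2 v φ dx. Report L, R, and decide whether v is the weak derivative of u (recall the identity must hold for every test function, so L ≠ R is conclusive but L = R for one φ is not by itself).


LHS = 136/15, RHS = -136/15. No, v is not the weak derivative of u.

u(x) = -2*x**3 + 2*x**2 - 2*x + 2, classical derivative u'(x) = -6*x**2 + 4*x - 2.
φ(x) = x²(2−x), so φ'(x) = x*(4 - 3*x).
Note φ(0) = φ(2) = 0, so the boundary term u·φ vanishes.
LHS = ∫_0^2 u(x) φ'(x) dx = ∫_0^2 (6*x^5 - 14*x^4 + 14*x^3 - 14*x^2 + 8*x) dx. Term by term:
  ∫_0^2 6*x^5 dx = 64;  ∫_0^2 -14*x^4 dx = -448/5;  ∫_0^2 14*x^3 dx = 56;
  ∫_0^2 -14*x^2 dx = -112/3;  ∫_0^2 8*x dx = 16.
Sum: 64 − 448/5 + 56 − 112/3 + 16 = 136/15.
So LHS = 136/15.
∫_0^2 v(x) φ(x) dx = ∫_0^2 (-6*x^5 + 16*x^4 - 10*x^3 + 4*x^2) dx. Term by term:
  ∫_0^2 -6*x^5 dx = -64;  ∫_0^2 16*x^4 dx = 512/5;  ∫_0^2 -10*x^3 dx = -40;
  ∫_0^2 4*x^2 dx = 32/3.
Sum: -64 + 512/5 − 40 + 32/3 = 136/15.
So RHS = -∫_0^2 v(x) φ(x) dx = -136/15.
LHS − RHS = 272/15 ≠ 0, so the identity fails.
(For a valid weak derivative the identity must hold for EVERY test function, in particular this one. The failure shows v is NOT the weak derivative of u.)
Correct weak derivative would be u'(x) = -6*x**2 + 4*x - 2.


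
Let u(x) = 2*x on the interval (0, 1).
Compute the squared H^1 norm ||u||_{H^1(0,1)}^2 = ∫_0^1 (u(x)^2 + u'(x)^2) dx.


||u||_{H^1}^2 = 16/3

The H^1 norm (squared) on an interval (0, L) is
  ||u||_{H^1}^2 = ∫_0^L u(x)^2 dx + ∫_0^L u'(x)^2 dx.
Compute u'(x) = 2.
Then u(x)^2 = 4*x**2 and u'(x)^2 = 4.
Integrate each monomial from 0 to 1 using ∫_0^1 c·x^n dx = c·1^(n+1)/(n+1):
  ∫_0^1 u(x)^2 dx = ∫_0^1 (4*x^2) dx. Term by term:
    ∫_0^1 4*x^2 dx = 4/3.
  ∫_0^1 u'(x)^2 dx = ∫_0^1 (4) dx. Term by term:
    ∫_0^1 4 dx = 4.
Adding: ||u||_{H^1}^2 = 4/3 + 4 = 16/3.


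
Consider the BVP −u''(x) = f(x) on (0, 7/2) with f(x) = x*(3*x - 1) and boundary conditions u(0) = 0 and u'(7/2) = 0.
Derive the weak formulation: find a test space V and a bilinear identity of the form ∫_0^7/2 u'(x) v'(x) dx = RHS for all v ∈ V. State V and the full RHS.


V = {v ∈ H^1(0, 7/2) : v(0) = 0} (test functions vanish at x = 0 where u is specified); weak form: ∫_0^7/2 u'v' dx = ∫_0^7/2 (x*(3*x - 1)) v dx for all v ∈ V.

Multiply both sides by a test function v and integrate from 0 to 7/2:
  ∫_0^7/2 −u''(x) v(x) dx = ∫_0^7/2 f(x) v(x) dx.
Integrate the LHS by parts once:
  ∫_0^7/2 −u'' v dx = −[u'(x) v(x)]_0^7/2 + ∫_0^7/2 u'(x) v'(x) dx.
Thus ∫_0^7/2 u'(x) v'(x) dx = ∫_0^7/2 f(x) v(x) dx + [u'(x) v(x)]_0^7/2.
Choose V so that boundary terms are either known or forced to vanish.
Mixed BC: u(0) = 0 (Dirichlet) and u'(7/2) = 0 (Neumann). Define V = {v ∈ H^1(0, 7/2) : v(0) = 0}. Then [u' v]_0^7/2 = u'(7/2)·v(7/2) − u'(0)·0 = 0.
Weak formulation: find u (satisfying any essential BC) such that ∫_0^7/2 u'(x) v'(x) dx = ∫_0^7/2 f v dx for all v ∈ V (Dirichlet at 0 absorbed into V; the Neumann datum at x = 7/2 is zero, so no boundary term remains).
Substituting f(x) = x*(3*x - 1), the right-hand side is ∫_0^7/2 (x*(3*x - 1)) v dx.


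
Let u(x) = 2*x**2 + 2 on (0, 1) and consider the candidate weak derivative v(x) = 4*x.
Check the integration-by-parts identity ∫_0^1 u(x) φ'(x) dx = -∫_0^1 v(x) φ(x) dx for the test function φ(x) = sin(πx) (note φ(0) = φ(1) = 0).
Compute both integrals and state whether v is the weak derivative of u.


LHS = -4/π, RHS = -4/π. Yes, v = u' weakly.

u(x) = 2*x**2 + 2, classical derivative u'(x) = 4*x.
φ(x) = sin(πx), so φ'(x) = π*cos(π*x).
Note φ(0) = φ(1) = 0, so the boundary term u·φ vanishes.
LHS = ∫_0^1 u(x) φ'(x) dx = ∫_0^1 (2*π*x^2*cos(π*x) + 2*π*cos(π*x)) dx. Term by term:
  ∫_0^1 2*π*cos(π*x) dx = 0;  ∫_0^1 2*π*x^2*cos(π*x) dx = -4/π.
Sum: 0 − 4/π = -4/π.
So LHS = -4/π.
∫_0^1 v(x) φ(x) dx = ∫_0^1 (4*x*sin(π*x)) dx. Term by term:
  ∫_0^1 4*x*sin(π*x) dx = 4/π.
So RHS = -∫_0^1 v(x) φ(x) dx = -4/π.
LHS = RHS, so the identity holds for this test φ.
Moreover u is smooth here and v(x) = u'(x) = 4*x pointwise, so the identity holds for every test function. Hence v is the weak derivative of u.


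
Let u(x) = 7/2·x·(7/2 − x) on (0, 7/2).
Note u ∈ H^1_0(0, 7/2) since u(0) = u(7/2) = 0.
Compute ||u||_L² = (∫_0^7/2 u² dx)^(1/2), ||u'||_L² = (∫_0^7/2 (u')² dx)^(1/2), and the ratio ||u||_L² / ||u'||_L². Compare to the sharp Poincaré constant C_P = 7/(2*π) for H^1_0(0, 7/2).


||u||_L² / ||u'||_L² = 7*sqrt(10)/20 < C_P = 7/(2*π).

u(x) = 7/2·x·(7/2 − x), so u'(x) = 49/4 - 7*x.
u(x) = 7/2·x·(7/2 − x) vanishes at x = 0 and x = 7/2, so u ∈ H^1_0(0, 7/2). Differentiate via the product rule and integrate the resulting polynomials term by term.
  ∫_0^7/2 u² dx = ∫_0^7/2 (49*x^4/4 - 343*x^3/4 + 2401*x^2/16) dx. Term by term:
    ∫_0^7/2 49*x^4/4 dx = 823543/640;  ∫_0^7/2 -343*x^3/4 dx = -823543/256;  ∫_0^7/2 2401*x^2/16 dx = 823543/384.
  Sum: 823543/640 − 823543/256 + 823543/384 = 823543/3840.
  ∫_0^7/2 (u')² dx = ∫_0^7/2 (49*x^2 - 343*x/2 + 2401/16) dx. Term by term:
    ∫_0^7/2 49*x^2 dx = 16807/24;  ∫_0^7/2 -343*x/2 dx = -16807/16;  ∫_0^7/2 2401/16 dx = 16807/32.
  Sum: 16807/24 − 16807/16 + 16807/32 = 16807/96.
∫_0^7/2 u² dx = 823543/3840, so ||u||_L² = 343*sqrt(105)/240.
∫_0^7/2 (u')² dx = 16807/96, so ||u'||_L² = 49*sqrt(42)/24.
Ratio ||u||_L² / ||u'||_L² = 7*sqrt(10)/20.
Sharp Poincaré constant on H^1_0(0, 7/2) is C_P = L/π = 7/(2*π), achieved by sin(2*π/7·x).
A polynomial bump cannot attain the sharp Poincaré constant (only the first sine eigenfunction does), so the ratio is strictly less than C_P, consistent with ||u||_L² ≤ C_P ||u'||_L².


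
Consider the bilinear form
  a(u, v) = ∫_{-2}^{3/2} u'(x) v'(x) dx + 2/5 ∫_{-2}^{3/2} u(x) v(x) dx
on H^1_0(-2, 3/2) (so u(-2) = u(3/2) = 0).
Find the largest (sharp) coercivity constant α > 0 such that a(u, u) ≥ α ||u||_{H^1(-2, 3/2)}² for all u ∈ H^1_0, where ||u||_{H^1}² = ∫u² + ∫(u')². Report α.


α = 2*(49 + 10*π^2)/(5*(4*π^2 + 49))

Coercivity of a(·,·) on H^1_0(-2, 3/2) means a(u, u) ≥ α ||u||_{H^1}² for every u ∈ H^1_0.
The interval has length L = 7/2, and Poincaré/coercivity depend only on L. Here a(u, u) = ∫(u')² + (2/5)·∫u².
Here 0 < c = 2/5 < 1. The condition a(u,u) ≥ α||u||_{H^1}² reads (1−α)∫(u')² ≥ (α−c)∫u². Any admissible α is ≤ 1 (rapidly oscillating u have ∫u²/∫(u')² → 0), and α = 1 would force 0 ≥ (1−c)∫u², impossible since c < 1; so 1−α > 0. By the sharp Poincaré inequality on H^1_0 of an interval of length L, ∫(u')² ≥ (π/L)²∫u² with equality for the first sine mode sin(π(x−x₀)/L) (x₀ the left endpoint), so the inequality holds for all u iff (1−α)(π/L)² ≥ α − c, i.e. α ≤ ((π/L)² + c)/((π/L)² + 1) = (1 + c(L/π)²)/(1 + (L/π)²). With (π/L)² = 4*π^2/49 and c = 2/5, the largest admissible constant is α = ((π/L)² + c)/((π/L)² + 1).
Simplifying, α = 2*(49 + 10*π^2)/(5*(4*π^2 + 49)).


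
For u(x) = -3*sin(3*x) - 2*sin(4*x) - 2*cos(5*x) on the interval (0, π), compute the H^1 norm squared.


||u||_{H^1(0,π)}^2 = -1664/9 + 131*π

u'(x) = 10*sin(5*x) - 9*cos(3*x) - 8*cos(4*x).
Expand u² and (u')² and integrate term by term on (0, π), using: for integers n ≥ 1, ∫_0^π sin²(nx) dx = ∫_0^π cos²(nx) dx = π/2; for n ≠ n', ∫_0^π sin(nx)sin(n'x) dx = ∫_0^π cos(nx)cos(n'x) dx = 0; and by product-to-sum, ∫_0^π sin(nx)cos(n'x) dx = ½∫_0^π [sin((n+n')x) + sin((n−n')x)] dx, which is 0 when n+n' is even and 2n/(n²−n'²) when n+n' is odd (it need not vanish on (0, π)).
  u² squared terms: (-3)²·∫sin(3x)² dx = 9·π/2 = 9*π/2;  (-2)²·∫cos(5x)² dx = 4·π/2 = 2*π;  (-2)²·∫sin(4x)² dx = 4·π/2 = 2*π.
  u² cross terms: 2·(-3)·(-2)·∫sin(3x)·cos(5x) dx = 12·(0) = 0;  2·(-3)·(-2)·∫sin(3x)·sin(4x) dx = 12·(0) = 0;  2·(-2)·(-2)·∫cos(5x)·sin(4x) dx = 8·(-8/9) = -64/9.
  So ∫_0^π u² dx = 9*π/2 + 2*π + 2*π + 0 + 0 − 64/9 = -64/9 + 17*π/2.
  (u')² squared terms: (-9)²·∫cos(3x)² dx = 81·π/2 = 81*π/2;  (-8)²·∫cos(4x)² dx = 64·π/2 = 32*π;  (10)²·∫sin(5x)² dx = 100·π/2 = 50*π.
  (u')² cross terms: 2·(-9)·(-8)·∫cos(3x)·cos(4x) dx = 144·(0) = 0;  2·(-9)·(10)·∫cos(3x)·sin(5x) dx = -180·(0) = 0;  2·(-8)·(10)·∫cos(4x)·sin(5x) dx = -160·(10/9) = -1600/9.
  So ∫_0^π (u')² dx = 81*π/2 + 32*π + 50*π + 0 + 0 − 1600/9 = -1600/9 + 245*π/2.
||u||_{H^1}^2 = (-64/9 + 17*π/2) + (-1600/9 + 245*π/2) = -1664/9 + 131*π.


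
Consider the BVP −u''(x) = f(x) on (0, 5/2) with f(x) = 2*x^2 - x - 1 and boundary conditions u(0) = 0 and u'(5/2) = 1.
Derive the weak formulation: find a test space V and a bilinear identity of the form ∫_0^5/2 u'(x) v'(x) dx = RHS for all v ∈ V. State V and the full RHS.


V = {v ∈ H^1(0, 5/2) : v(0) = 0} (test functions vanish at x = 0 where u is specified); weak form: ∫_0^5/2 u'v' dx = ∫_0^5/2 (2*x^2 - x - 1) v dx + v(5/2) for all v ∈ V.

Multiply both sides by a test function v and integrate from 0 to 5/2:
  ∫_0^5/2 −u''(x) v(x) dx = ∫_0^5/2 f(x) v(x) dx.
Integrate the LHS by parts once:
  ∫_0^5/2 −u'' v dx = −[u'(x) v(x)]_0^5/2 + ∫_0^5/2 u'(x) v'(x) dx.
Thus ∫_0^5/2 u'(x) v'(x) dx = ∫_0^5/2 f(x) v(x) dx + [u'(x) v(x)]_0^5/2.
Choose V so that boundary terms are either known or forced to vanish.
Mixed BC: u(0) = 0 (Dirichlet) and u'(5/2) = 1 (Neumann). Define V = {v ∈ H^1(0, 5/2) : v(0) = 0}. Then [u' v]_0^5/2 = u'(5/2)·v(5/2) − u'(0)·0 = v(5/2).
Weak formulation: find u (satisfying any essential BC) such that ∫_0^5/2 u'(x) v'(x) dx = ∫_0^5/2 f v dx + v(5/2) for all v ∈ V (Dirichlet at 0 absorbed into V; Neumann datum at x = 5/2 contributes the boundary term).
Substituting f(x) = 2*x^2 - x - 1, the right-hand side is ∫_0^5/2 (2*x^2 - x - 1) v dx + v(5/2).


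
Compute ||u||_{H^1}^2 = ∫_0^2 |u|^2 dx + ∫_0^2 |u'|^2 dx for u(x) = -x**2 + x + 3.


||u||_{H^1}^2 = 296/15

The H^1 norm (squared) on an interval (0, L) is
  ||u||_{H^1}^2 = ∫_0^L u(x)^2 dx + ∫_0^L u'(x)^2 dx.
Compute u'(x) = 1 - 2*x.
Then u(x)^2 = x**4 - 2*x**3 - 5*x**2 + 6*x + 9 and u'(x)^2 = 4*x**2 - 4*x + 1.
Integrate each monomial from 0 to 2 using ∫_0^2 c·x^n dx = c·2^(n+1)/(n+1):
  ∫_0^2 u(x)^2 dx = ∫_0^2 (x^4 - 2*x^3 - 5*x^2 + 6*x + 9) dx. Term by term:
    ∫_0^2 x^4 dx = 32/5;  ∫_0^2 -2*x^3 dx = -8;  ∫_0^2 -5*x^2 dx = -40/3;
    ∫_0^2 6*x dx = 12;  ∫_0^2 9 dx = 18.
  Sum: 32/5 − 8 − 40/3 + 12 + 18 = 226/15.
  ∫_0^2 u'(x)^2 dx = ∫_0^2 (4*x^2 - 4*x + 1) dx. Term by term:
    ∫_0^2 4*x^2 dx = 32/3;  ∫_0^2 -4*x dx = -8;  ∫_0^2 1 dx = 2.
  Sum: 32/3 − 8 + 2 = 14/3.
Adding: ||u||_{H^1}^2 = 226/15 + 14/3 = 296/15.


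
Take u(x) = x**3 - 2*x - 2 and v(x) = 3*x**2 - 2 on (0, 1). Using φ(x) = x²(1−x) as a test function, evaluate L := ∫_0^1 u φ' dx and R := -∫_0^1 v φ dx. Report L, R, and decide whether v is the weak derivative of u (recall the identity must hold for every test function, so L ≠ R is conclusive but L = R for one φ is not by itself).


LHS = 1/15, RHS = 1/15. Yes, v = u' weakly.

u(x) = x**3 - 2*x - 2, classical derivative u'(x) = 3*x**2 - 2.
φ(x) = x²(1−x), so φ'(x) = x*(2 - 3*x).
Note φ(0) = φ(1) = 0, so the boundary term u·φ vanishes.
LHS = ∫_0^1 u(x) φ'(x) dx = ∫_0^1 (-3*x^5 + 2*x^4 + 6*x^3 + 2*x^2 - 4*x) dx. Term by term:
  ∫_0^1 -3*x^5 dx = -1/2;  ∫_0^1 2*x^4 dx = 2/5;  ∫_0^1 6*x^3 dx = 3/2;
  ∫_0^1 2*x^2 dx = 2/3;  ∫_0^1 -4*x dx = -2.
Sum: -1/2 + 2/5 + 3/2 + 2/3 − 2 = 1/15.
So LHS = 1/15.
∫_0^1 v(x) φ(x) dx = ∫_0^1 (-3*x^5 + 3*x^4 + 2*x^3 - 2*x^2) dx. Term by term:
  ∫_0^1 -3*x^5 dx = -1/2;  ∫_0^1 3*x^4 dx = 3/5;  ∫_0^1 2*x^3 dx = 1/2;
  ∫_0^1 -2*x^2 dx = -2/3.
Sum: -1/2 + 3/5 + 1/2 − 2/3 = -1/15.
So RHS = -∫_0^1 v(x) φ(x) dx = 1/15.
LHS = RHS, so the identity holds for this test φ.
Moreover u is smooth here and v(x) = u'(x) = 3*x**2 - 2 pointwise, so the identity holds for every test function. Hence v is the weak derivative of u.


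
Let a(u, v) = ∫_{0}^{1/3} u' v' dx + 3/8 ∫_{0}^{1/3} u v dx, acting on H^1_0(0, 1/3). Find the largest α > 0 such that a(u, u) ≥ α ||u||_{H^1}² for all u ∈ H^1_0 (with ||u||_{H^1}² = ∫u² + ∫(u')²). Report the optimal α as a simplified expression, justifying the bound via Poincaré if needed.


α = 3*(1 + 24*π^2)/(8*(1 + 9*π^2))

Coercivity of a(·,·) on H^1_0(0, 1/3) means a(u, u) ≥ α ||u||_{H^1}² for every u ∈ H^1_0.
The interval has length L = 1/3, and Poincaré/coercivity depend only on L. Here a(u, u) = ∫(u')² + (3/8)·∫u².
Here 0 < c = 3/8 < 1. The condition a(u,u) ≥ α||u||_{H^1}² reads (1−α)∫(u')² ≥ (α−c)∫u². Any admissible α is ≤ 1 (rapidly oscillating u have ∫u²/∫(u')² → 0), and α = 1 would force 0 ≥ (1−c)∫u², impossible since c < 1; so 1−α > 0. By the sharp Poincaré inequality on H^1_0 of an interval of length L, ∫(u')² ≥ (π/L)²∫u² with equality for the first sine mode sin(π(x−x₀)/L) (x₀ the left endpoint), so the inequality holds for all u iff (1−α)(π/L)² ≥ α − c, i.e. α ≤ ((π/L)² + c)/((π/L)² + 1) = (1 + c(L/π)²)/(1 + (L/π)²). With (π/L)² = 9*π^2 and c = 3/8, the largest admissible constant is α = ((π/L)² + c)/((π/L)² + 1).
Simplifying, α = 3*(1 + 24*π^2)/(8*(1 + 9*π^2)).


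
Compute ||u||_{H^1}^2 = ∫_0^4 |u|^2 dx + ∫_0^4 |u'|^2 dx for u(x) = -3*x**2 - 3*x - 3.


||u||_{H^1}^2 = 24216/5

The H^1 norm (squared) on an interval (0, L) is
  ||u||_{H^1}^2 = ∫_0^L u(x)^2 dx + ∫_0^L u'(x)^2 dx.
Compute u'(x) = -6*x - 3.
Then u(x)^2 = 9*x**4 + 18*x**3 + 27*x**2 + 18*x + 9 and u'(x)^2 = 36*x**2 + 36*x + 9.
Integrate each monomial from 0 to 4 using ∫_0^4 c·x^n dx = c·4^(n+1)/(n+1):
  ∫_0^4 u(x)^2 dx = ∫_0^4 (9*x^4 + 18*x^3 + 27*x^2 + 18*x + 9) dx. Term by term:
    ∫_0^4 9*x^4 dx = 9216/5;  ∫_0^4 18*x^3 dx = 1152;  ∫_0^4 27*x^2 dx = 576;
    ∫_0^4 18*x dx = 144;  ∫_0^4 9 dx = 36.
  Sum: 9216/5 + 1152 + 576 + 144 + 36 = 18756/5.
  ∫_0^4 u'(x)^2 dx = ∫_0^4 (36*x^2 + 36*x + 9) dx. Term by term:
    ∫_0^4 36*x^2 dx = 768;  ∫_0^4 36*x dx = 288;  ∫_0^4 9 dx = 36.
  Sum: 768 + 288 + 36 = 1092.
Adding: ||u||_{H^1}^2 = 18756/5 + 1092 = 24216/5.


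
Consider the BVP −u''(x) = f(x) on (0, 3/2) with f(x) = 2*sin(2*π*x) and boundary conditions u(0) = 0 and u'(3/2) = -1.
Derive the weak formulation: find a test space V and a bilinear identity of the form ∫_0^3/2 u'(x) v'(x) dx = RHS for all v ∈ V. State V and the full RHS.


V = {v ∈ H^1(0, 3/2) : v(0) = 0} (test functions vanish at x = 0 where u is specified); weak form: ∫_0^3/2 u'v' dx = ∫_0^3/2 (2*sin(2*π*x)) v dx − v(3/2) for all v ∈ V.

Multiply both sides by a test function v and integrate from 0 to 3/2:
  ∫_0^3/2 −u''(x) v(x) dx = ∫_0^3/2 f(x) v(x) dx.
Integrate the LHS by parts once:
  ∫_0^3/2 −u'' v dx = −[u'(x) v(x)]_0^3/2 + ∫_0^3/2 u'(x) v'(x) dx.
Thus ∫_0^3/2 u'(x) v'(x) dx = ∫_0^3/2 f(x) v(x) dx + [u'(x) v(x)]_0^3/2.
Choose V so that boundary terms are either known or forced to vanish.
Mixed BC: u(0) = 0 (Dirichlet) and u'(3/2) = -1 (Neumann). Define V = {v ∈ H^1(0, 3/2) : v(0) = 0}. Then [u' v]_0^3/2 = u'(3/2)·v(3/2) − u'(0)·0 = − v(3/2).
Weak formulation: find u (satisfying any essential BC) such that ∫_0^3/2 u'(x) v'(x) dx = ∫_0^3/2 f v dx − v(3/2) for all v ∈ V (Dirichlet at 0 absorbed into V; Neumann datum at x = 3/2 contributes the boundary term).
Substituting f(x) = 2*sin(2*π*x), the right-hand side is ∫_0^3/2 (2*sin(2*π*x)) v dx − v(3/2).


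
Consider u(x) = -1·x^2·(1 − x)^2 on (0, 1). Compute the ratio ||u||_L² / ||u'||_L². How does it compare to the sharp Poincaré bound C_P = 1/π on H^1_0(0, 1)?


||u||_L² / ||u'||_L² = sqrt(3)/6 < C_P = 1/π.

u(x) = -1·x^2·(1 − x)^2, so u'(x) = 2*x*(x*(1 - x) - (x - 1)^2).
u(x) = -1·x^2·(1 − x)^2 vanishes at x = 0 and x = 1, so u ∈ H^1_0(0, 1). Differentiate via the product rule and integrate the resulting polynomials term by term.
  ∫_0^1 u² dx = ∫_0^1 (x^8 - 4*x^7 + 6*x^6 - 4*x^5 + x^4) dx. Term by term:
    ∫_0^1 x^8 dx = 1/9;  ∫_0^1 -4*x^7 dx = -1/2;  ∫_0^1 6*x^6 dx = 6/7;
    ∫_0^1 -4*x^5 dx = -2/3;  ∫_0^1 x^4 dx = 1/5.
  Sum: 1/9 − 1/2 + 6/7 − 2/3 + 1/5 = 1/630.
  ∫_0^1 (u')² dx = ∫_0^1 (16*x^6 - 48*x^5 + 52*x^4 - 24*x^3 + 4*x^2) dx. Term by term:
    ∫_0^1 16*x^6 dx = 16/7;  ∫_0^1 -48*x^5 dx = -8;  ∫_0^1 52*x^4 dx = 52/5;
    ∫_0^1 -24*x^3 dx = -6;  ∫_0^1 4*x^2 dx = 4/3.
  Sum: 16/7 − 8 + 52/5 − 6 + 4/3 = 2/105.
∫_0^1 u² dx = 1/630, so ||u||_L² = sqrt(70)/210.
∫_0^1 (u')² dx = 2/105, so ||u'||_L² = sqrt(210)/105.
Ratio ||u||_L² / ||u'||_L² = sqrt(3)/6.
Sharp Poincaré constant on H^1_0(0, 1) is C_P = L/π = 1/π, achieved by sin(π·x).
A polynomial bump cannot attain the sharp Poincaré constant (only the first sine eigenfunction does), so the ratio is strictly less than C_P, consistent with ||u||_L² ≤ C_P ||u'||_L².


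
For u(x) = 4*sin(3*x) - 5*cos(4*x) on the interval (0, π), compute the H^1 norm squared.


||u||_{H^1(0,π)}^2 = 4080/7 + 585*π/2

u'(x) = 20*sin(4*x) + 12*cos(3*x).
Expand u² and (u')² and integrate term by term on (0, π), using: for integers n ≥ 1, ∫_0^π sin²(nx) dx = ∫_0^π cos²(nx) dx = π/2; for n ≠ n', ∫_0^π sin(nx)sin(n'x) dx = ∫_0^π cos(nx)cos(n'x) dx = 0; and by product-to-sum, ∫_0^π sin(nx)cos(n'x) dx = ½∫_0^π [sin((n+n')x) + sin((n−n')x)] dx, which is 0 when n+n' is even and 2n/(n²−n'²) when n+n' is odd (it need not vanish on (0, π)).
  u² squared terms: (-5)²·∫cos(4x)² dx = 25·π/2 = 25*π/2;  (4)²·∫sin(3x)² dx = 16·π/2 = 8*π.
  u² cross terms: 2·(-5)·(4)·∫cos(4x)·sin(3x) dx = -40·(-6/7) = 240/7.
  So ∫_0^π u² dx = 25*π/2 + 8*π + 240/7 = 240/7 + 41*π/2.
  (u')² squared terms: (12)²·∫cos(3x)² dx = 144·π/2 = 72*π;  (20)²·∫sin(4x)² dx = 400·π/2 = 200*π.
  (u')² cross terms: 2·(12)·(20)·∫cos(3x)·sin(4x) dx = 480·(8/7) = 3840/7.
  So ∫_0^π (u')² dx = 72*π + 200*π + 3840/7 = 3840/7 + 272*π.
||u||_{H^1}^2 = (240/7 + 41*π/2) + (3840/7 + 272*π) = 4080/7 + 585*π/2.


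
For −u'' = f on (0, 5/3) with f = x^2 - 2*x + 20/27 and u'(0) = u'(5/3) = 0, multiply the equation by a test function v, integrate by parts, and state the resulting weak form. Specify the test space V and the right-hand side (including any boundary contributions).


V = H^1(0, 5/3) (no boundary constraint on v; u is determined up to an additive constant); weak form: ∫_0^5/3 u'v' dx = ∫_0^5/3 (x^2 - 2*x + 20/27) v dx for all v ∈ V.

Multiply both sides by a test function v and integrate from 0 to 5/3:
  ∫_0^5/3 −u''(x) v(x) dx = ∫_0^5/3 f(x) v(x) dx.
Integrate the LHS by parts once:
  ∫_0^5/3 −u'' v dx = −[u'(x) v(x)]_0^5/3 + ∫_0^5/3 u'(x) v'(x) dx.
Thus ∫_0^5/3 u'(x) v'(x) dx = ∫_0^5/3 f(x) v(x) dx + [u'(x) v(x)]_0^5/3.
Choose V so that boundary terms are either known or forced to vanish.
u has homogeneous Neumann: u'(0) = u'(5/3) = 0. So [u' v]_0^5/3 = 0·v(5/3) − 0·v(0) = 0 for any v; take V = H^1(0, 5/3).
Weak formulation: find u (satisfying any essential BC) such that ∫_0^5/3 u'(x) v'(x) dx = ∫_0^5/3 f v dx for all v ∈ V (homogeneous Neumann, so boundary terms vanish).
Substituting f(x) = x^2 - 2*x + 20/27, the right-hand side is ∫_0^5/3 (x^2 - 2*x + 20/27) v dx.
Compatibility check (pure Neumann): taking v ≡ 1 ∈ V gives 0 = ∫_0^5/3 f dx + (0) − (0), i.e. ∫_0^5/3 f dx must equal u'(0) − u'(5/3) = 0. Indeed ∫_0^5/3 (x^2 - 2*x + 20/27) dx = 0, so the data are compatible. The solution is then unique only up to an additive constant (fix it e.g. by requiring ∫_0^5/3 u dx = 0).


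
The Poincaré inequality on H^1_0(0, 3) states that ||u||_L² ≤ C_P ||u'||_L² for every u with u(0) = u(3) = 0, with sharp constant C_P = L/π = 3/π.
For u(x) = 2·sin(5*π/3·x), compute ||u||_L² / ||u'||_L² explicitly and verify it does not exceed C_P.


||u||_L² / ||u'||_L² = 3/(5*π) < C_P = 3/π.

u(x) = 2·sin(5*π/3·x), so u'(x) = 10*π*cos(5*π*x/3)/3.
Writing u(x) = A·sin(kπx/L) with A = 2 and k = 5, use ∫_0^L sin²(kπx/L) dx = L/2 and ∫_0^L cos²(kπx/L) dx = L/2.
u² = 4·sin²(5*π/3·x) and (u')² = 100*π^2/9·cos²(5*π/3·x), and each of sin², cos² integrates to L/2 = 3/2 over (0, 3).
∫_0^3 u² dx = 6, so ||u||_L² = sqrt(6).
∫_0^3 (u')² dx = 50*π^2/3, so ||u'||_L² = 5*sqrt(6)*π/3.
Ratio ||u||_L² / ||u'||_L² = 3/(5*π).
Sharp Poincaré constant on H^1_0(0, 3) is C_P = L/π = 3/π, achieved by sin(π/3·x).
This is the k = 5 harmonic; the ratio L/(kπ) is strictly less than C_P = L/π, consistent with the sharp inequality ||u||_L² ≤ C_P ||u'||_L².


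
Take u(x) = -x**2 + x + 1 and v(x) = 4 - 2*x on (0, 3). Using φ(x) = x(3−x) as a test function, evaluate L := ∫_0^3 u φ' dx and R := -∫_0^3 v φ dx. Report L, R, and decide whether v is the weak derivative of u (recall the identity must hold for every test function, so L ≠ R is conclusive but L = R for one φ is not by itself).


LHS = 9, RHS = -9/2. No, v is not the weak derivative of u.

u(x) = -x**2 + x + 1, classical derivative u'(x) = 1 - 2*x.
φ(x) = x(3−x), so φ'(x) = 3 - 2*x.
Note φ(0) = φ(3) = 0, so the boundary term u·φ vanishes.
LHS = ∫_0^3 u(x) φ'(x) dx = ∫_0^3 (2*x^3 - 5*x^2 + x + 3) dx. Term by term:
  ∫_0^3 2*x^3 dx = 81/2;  ∫_0^3 -5*x^2 dx = -45;  ∫_0^3 x dx = 9/2;
  ∫_0^3 3 dx = 9.
Sum: 81/2 − 45 + 9/2 + 9 = 9.
So LHS = 9.
∫_0^3 v(x) φ(x) dx = ∫_0^3 (2*x^3 - 10*x^2 + 12*x) dx. Term by term:
  ∫_0^3 2*x^3 dx = 81/2;  ∫_0^3 -10*x^2 dx = -90;  ∫_0^3 12*x dx = 54.
Sum: 81/2 − 90 + 54 = 9/2.
So RHS = -∫_0^3 v(x) φ(x) dx = -9/2.
LHS − RHS = 27/2 ≠ 0, so the identity fails.
(For a valid weak derivative the identity must hold for EVERY test function, in particular this one. The failure shows v is NOT the weak derivative of u.)
Correct weak derivative would be u'(x) = 1 - 2*x.


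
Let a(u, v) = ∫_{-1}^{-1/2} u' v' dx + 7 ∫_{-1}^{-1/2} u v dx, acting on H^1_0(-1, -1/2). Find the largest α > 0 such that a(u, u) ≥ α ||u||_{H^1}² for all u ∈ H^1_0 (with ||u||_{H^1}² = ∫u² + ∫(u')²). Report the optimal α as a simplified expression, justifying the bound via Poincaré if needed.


α = 1

Coercivity of a(·,·) on H^1_0(-1, -1/2) means a(u, u) ≥ α ||u||_{H^1}² for every u ∈ H^1_0.
The interval has length L = 1/2, and Poincaré/coercivity depend only on L. Here a(u, u) = ∫(u')² + (7)·∫u².
Here c = 7 ≥ 1, so a(u,u) = ∫(u')² + c∫u² ≥ ∫(u')² + ∫u² = ||u||_{H^1}², i.e. α = 1 works. No larger α is possible: a(u,u) ≥ α||u||_{H^1}² means (1−α)∫(u')² ≥ (α−c)∫u², and for the modes u_n = sin(nπ(x−x₀)/L) (x₀ the left endpoint) one has ∫u_n²/∫(u_n')² = (L/(nπ))² → 0, so a(u_n,u_n)/||u_n||_{H^1}² → 1. Hence the optimal constant is α = 1.
Therefore α = 1.


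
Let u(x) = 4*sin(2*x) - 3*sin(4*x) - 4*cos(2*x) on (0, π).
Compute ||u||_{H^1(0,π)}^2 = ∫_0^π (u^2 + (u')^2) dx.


||u||_{H^1(0,π)}^2 = 313*π/2

u'(x) = 8*sin(2*x) + 8*cos(2*x) - 12*cos(4*x).
Expand u² and (u')² and integrate term by term on (0, π), using: for integers n ≥ 1, ∫_0^π sin²(nx) dx = ∫_0^π cos²(nx) dx = π/2; for n ≠ n', ∫_0^π sin(nx)sin(n'x) dx = ∫_0^π cos(nx)cos(n'x) dx = 0; and by product-to-sum, ∫_0^π sin(nx)cos(n'x) dx = ½∫_0^π [sin((n+n')x) + sin((n−n')x)] dx, which is 0 when n+n' is even and 2n/(n²−n'²) when n+n' is odd (it need not vanish on (0, π)).
  u² squared terms: (-4)²·∫cos(2x)² dx = 16·π/2 = 8*π;  (-3)²·∫sin(4x)² dx = 9·π/2 = 9*π/2;  (4)²·∫sin(2x)² dx = 16·π/2 = 8*π.
  u² cross terms: 2·(-4)·(-3)·∫cos(2x)·sin(4x) dx = 24·(0) = 0;  2·(-4)·(4)·∫cos(2x)·sin(2x) dx = -32·(0) = 0;  2·(-3)·(4)·∫sin(4x)·sin(2x) dx = -24·(0) = 0.
  So ∫_0^π u² dx = 8*π + 9*π/2 + 8*π + 0 + 0 + 0 = 41*π/2.
  (u')² squared terms: (-12)²·∫cos(4x)² dx = 144·π/2 = 72*π;  (8)²·∫cos(2x)² dx = 64·π/2 = 32*π;  (8)²·∫sin(2x)² dx = 64·π/2 = 32*π.
  (u')² cross terms: 2·(-12)·(8)·∫cos(4x)·cos(2x) dx = -192·(0) = 0;  2·(-12)·(8)·∫cos(4x)·sin(2x) dx = -192·(0) = 0;  2·(8)·(8)·∫cos(2x)·sin(2x) dx = 128·(0) = 0.
  So ∫_0^π (u')² dx = 72*π + 32*π + 32*π + 0 + 0 + 0 = 136*π.
||u||_{H^1}^2 = (41*π/2) + (136*π) = 313*π/2.


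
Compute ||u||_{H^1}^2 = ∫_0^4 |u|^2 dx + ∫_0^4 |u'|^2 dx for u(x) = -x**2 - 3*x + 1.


||u||_{H^1}^2 = 13672/15

The H^1 norm (squared) on an interval (0, L) is
  ||u||_{H^1}^2 = ∫_0^L u(x)^2 dx + ∫_0^L u'(x)^2 dx.
Compute u'(x) = -2*x - 3.
Then u(x)^2 = x**4 + 6*x**3 + 7*x**2 - 6*x + 1 and u'(x)^2 = 4*x**2 + 12*x + 9.
Integrate each monomial from 0 to 4 using ∫_0^4 c·x^n dx = c·4^(n+1)/(n+1):
  ∫_0^4 u(x)^2 dx = ∫_0^4 (x^4 + 6*x^3 + 7*x^2 - 6*x + 1) dx. Term by term:
    ∫_0^4 x^4 dx = 1024/5;  ∫_0^4 6*x^3 dx = 384;  ∫_0^4 7*x^2 dx = 448/3;
    ∫_0^4 -6*x dx = -48;  ∫_0^4 1 dx = 4.
  Sum: 1024/5 + 384 + 448/3 − 48 + 4 = 10412/15.
  ∫_0^4 u'(x)^2 dx = ∫_0^4 (4*x^2 + 12*x + 9) dx. Term by term:
    ∫_0^4 4*x^2 dx = 256/3;  ∫_0^4 12*x dx = 96;  ∫_0^4 9 dx = 36.
  Sum: 256/3 + 96 + 36 = 652/3.
Adding: ||u||_{H^1}^2 = 10412/15 + 652/3 = 13672/15.


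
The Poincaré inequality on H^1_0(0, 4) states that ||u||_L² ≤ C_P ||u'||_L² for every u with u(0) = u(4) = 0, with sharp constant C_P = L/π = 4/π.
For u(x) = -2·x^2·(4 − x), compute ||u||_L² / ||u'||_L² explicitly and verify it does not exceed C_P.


||u||_L² / ||u'||_L² = 2*sqrt(14)/7 < C_P = 4/π.

u(x) = -2·x^2·(4 − x), so u'(x) = 2*x*(3*x - 8).
u(x) = -2·x^2·(4 − x) vanishes at x = 0 and x = 4, so u ∈ H^1_0(0, 4). Differentiate via the product rule and integrate the resulting polynomials term by term.
  ∫_0^4 u² dx = ∫_0^4 (4*x^6 - 32*x^5 + 64*x^4) dx. Term by term:
    ∫_0^4 4*x^6 dx = 65536/7;  ∫_0^4 -32*x^5 dx = -65536/3;  ∫_0^4 64*x^4 dx = 65536/5.
  Sum: 65536/7 − 65536/3 + 65536/5 = 65536/105.
  ∫_0^4 (u')² dx = ∫_0^4 (36*x^4 - 192*x^3 + 256*x^2) dx. Term by term:
    ∫_0^4 36*x^4 dx = 36864/5;  ∫_0^4 -192*x^3 dx = -12288;  ∫_0^4 256*x^2 dx = 16384/3.
  Sum: 36864/5 − 12288 + 16384/3 = 8192/15.
∫_0^4 u² dx = 65536/105, so ||u||_L² = 256*sqrt(105)/105.
∫_0^4 (u')² dx = 8192/15, so ||u'||_L² = 64*sqrt(30)/15.
Ratio ||u||_L² / ||u'||_L² = 2*sqrt(14)/7.
Sharp Poincaré constant on H^1_0(0, 4) is C_P = L/π = 4/π, achieved by sin(π/4·x).
A polynomial bump cannot attain the sharp Poincaré constant (only the first sine eigenfunction does), so the ratio is strictly less than C_P, consistent with ||u||_L² ≤ C_P ||u'||_L².


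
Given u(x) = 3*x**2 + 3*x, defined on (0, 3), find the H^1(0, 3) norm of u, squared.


||u||_{H^1}^2 = 13959/10

The H^1 norm (squared) on an interval (0, L) is
  ||u||_{H^1}^2 = ∫_0^L u(x)^2 dx + ∫_0^L u'(x)^2 dx.
Compute u'(x) = 6*x + 3.
Then u(x)^2 = 9*x**4 + 18*x**3 + 9*x**2 and u'(x)^2 = 36*x**2 + 36*x + 9.
Integrate each monomial from 0 to 3 using ∫_0^3 c·x^n dx = c·3^(n+1)/(n+1):
  ∫_0^3 u(x)^2 dx = ∫_0^3 (9*x^4 + 18*x^3 + 9*x^2) dx. Term by term:
    ∫_0^3 9*x^4 dx = 2187/5;  ∫_0^3 18*x^3 dx = 729/2;  ∫_0^3 9*x^2 dx = 81.
  Sum: 2187/5 + 729/2 + 81 = 8829/10.
  ∫_0^3 u'(x)^2 dx = ∫_0^3 (36*x^2 + 36*x + 9) dx. Term by term:
    ∫_0^3 36*x^2 dx = 324;  ∫_0^3 36*x dx = 162;  ∫_0^3 9 dx = 27.
  Sum: 324 + 162 + 27 = 513.
Adding: ||u||_{H^1}^2 = 8829/10 + 513 = 13959/10.


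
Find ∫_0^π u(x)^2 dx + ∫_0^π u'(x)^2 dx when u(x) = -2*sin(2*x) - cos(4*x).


||u||_{H^1(0,π)}^2 = 37*π/2

u'(x) = 4*sin(4*x) - 4*cos(2*x).
Expand u² and (u')² and integrate term by term on (0, π), using: for integers n ≥ 1, ∫_0^π sin²(nx) dx = ∫_0^π cos²(nx) dx = π/2; for n ≠ n', ∫_0^π sin(nx)sin(n'x) dx = ∫_0^π cos(nx)cos(n'x) dx = 0; and by product-to-sum, ∫_0^π sin(nx)cos(n'x) dx = ½∫_0^π [sin((n+n')x) + sin((n−n')x)] dx, which is 0 when n+n' is even and 2n/(n²−n'²) when n+n' is odd (it need not vanish on (0, π)).
  u² squared terms: (-1)²·∫cos(4x)² dx = 1·π/2 = π/2;  (-2)²·∫sin(2x)² dx = 4·π/2 = 2*π.
  u² cross terms: 2·(-1)·(-2)·∫cos(4x)·sin(2x) dx = 4·(0) = 0.
  So ∫_0^π u² dx = π/2 + 2*π + 0 = 5*π/2.
  (u')² squared terms: (-4)²·∫cos(2x)² dx = 16·π/2 = 8*π;  (4)²·∫sin(4x)² dx = 16·π/2 = 8*π.
  (u')² cross terms: 2·(-4)·(4)·∫cos(2x)·sin(4x) dx = -32·(0) = 0.
  So ∫_0^π (u')² dx = 8*π + 8*π + 0 = 16*π.
||u||_{H^1}^2 = (5*π/2) + (16*π) = 37*π/2.


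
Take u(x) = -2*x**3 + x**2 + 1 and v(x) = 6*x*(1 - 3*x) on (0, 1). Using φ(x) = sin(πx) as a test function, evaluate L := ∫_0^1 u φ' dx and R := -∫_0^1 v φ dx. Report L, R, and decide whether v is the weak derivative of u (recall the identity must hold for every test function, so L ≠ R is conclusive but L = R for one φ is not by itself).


LHS = -24/π^3 + 4/π, RHS = -72/π^3 + 12/π. No, v is not the weak derivative of u.

u(x) = -2*x**3 + x**2 + 1, classical derivative u'(x) = -6*x**2 + 2*x.
φ(x) = sin(πx), so φ'(x) = π*cos(π*x).
Note φ(0) = φ(1) = 0, so the boundary term u·φ vanishes.
LHS = ∫_0^1 u(x) φ'(x) dx = ∫_0^1 (-2*π*x^3*cos(π*x) + π*x^2*cos(π*x) + π*cos(π*x)) dx. Term by term:
  ∫_0^1 π*cos(π*x) dx = 0;  ∫_0^1 π*x^2*cos(π*x) dx = -2/π;  ∫_0^1 -2*π*x^3*cos(π*x) dx = -24/π^3 + 6/π.
Sum: 0 − 2/π + -24/π^3 + 6/π = -24/π^3 + 4/π.
So LHS = -24/π^3 + 4/π.
∫_0^1 v(x) φ(x) dx = ∫_0^1 (-18*x^2*sin(π*x) + 6*x*sin(π*x)) dx. Term by term:
  ∫_0^1 -18*x^2*sin(π*x) dx = -18/π + 72/π^3;  ∫_0^1 6*x*sin(π*x) dx = 6/π.
Sum: -18/π + 72/π^3 + 6/π = -12/π + 72/π^3.
So RHS = -∫_0^1 v(x) φ(x) dx = -72/π^3 + 12/π.
LHS − RHS = -8/π + 48/π^3 ≠ 0, so the identity fails.
(For a valid weak derivative the identity must hold for EVERY test function, in particular this one. The failure shows v is NOT the weak derivative of u.)
Correct weak derivative would be u'(x) = -6*x**2 + 2*x.


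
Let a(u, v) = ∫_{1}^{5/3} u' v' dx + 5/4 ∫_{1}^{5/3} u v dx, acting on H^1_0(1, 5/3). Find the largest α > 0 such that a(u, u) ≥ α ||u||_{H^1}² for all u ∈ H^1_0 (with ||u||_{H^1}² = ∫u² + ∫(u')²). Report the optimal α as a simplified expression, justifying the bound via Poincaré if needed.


α = 1

Coercivity of a(·,·) on H^1_0(1, 5/3) means a(u, u) ≥ α ||u||_{H^1}² for every u ∈ H^1_0.
The interval has length L = 2/3, and Poincaré/coercivity depend only on L. Here a(u, u) = ∫(u')² + (5/4)·∫u².
Here c = 5/4 ≥ 1, so a(u,u) = ∫(u')² + c∫u² ≥ ∫(u')² + ∫u² = ||u||_{H^1}², i.e. α = 1 works. No larger α is possible: a(u,u) ≥ α||u||_{H^1}² means (1−α)∫(u')² ≥ (α−c)∫u², and for the modes u_n = sin(nπ(x−x₀)/L) (x₀ the left endpoint) one has ∫u_n²/∫(u_n')² = (L/(nπ))² → 0, so a(u_n,u_n)/||u_n||_{H^1}² → 1. Hence the optimal constant is α = 1.
Therefore α = 1.


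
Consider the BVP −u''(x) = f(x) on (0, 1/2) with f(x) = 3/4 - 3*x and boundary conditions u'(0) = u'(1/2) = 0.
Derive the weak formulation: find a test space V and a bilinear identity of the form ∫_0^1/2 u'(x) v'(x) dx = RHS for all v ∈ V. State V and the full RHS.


V = H^1(0, 1/2) (no boundary constraint on v; u is determined up to an additive constant); weak form: ∫_0^1/2 u'v' dx = ∫_0^1/2 (3/4 - 3*x) v dx for all v ∈ V.

Multiply both sides by a test function v and integrate from 0 to 1/2:
  ∫_0^1/2 −u''(x) v(x) dx = ∫_0^1/2 f(x) v(x) dx.
Integrate the LHS by parts once:
  ∫_0^1/2 −u'' v dx = −[u'(x) v(x)]_0^1/2 + ∫_0^1/2 u'(x) v'(x) dx.
Thus ∫_0^1/2 u'(x) v'(x) dx = ∫_0^1/2 f(x) v(x) dx + [u'(x) v(x)]_0^1/2.
Choose V so that boundary terms are either known or forced to vanish.
u has homogeneous Neumann: u'(0) = u'(1/2) = 0. So [u' v]_0^1/2 = 0·v(1/2) − 0·v(0) = 0 for any v; take V = H^1(0, 1/2).
Weak formulation: find u (satisfying any essential BC) such that ∫_0^1/2 u'(x) v'(x) dx = ∫_0^1/2 f v dx for all v ∈ V (homogeneous Neumann, so boundary terms vanish).
Substituting f(x) = 3/4 - 3*x, the right-hand side is ∫_0^1/2 (3/4 - 3*x) v dx.
Compatibility check (pure Neumann): taking v ≡ 1 ∈ V gives 0 = ∫_0^1/2 f dx + (0) − (0), i.e. ∫_0^1/2 f dx must equal u'(0) − u'(1/2) = 0. Indeed ∫_0^1/2 (3/4 - 3*x) dx = 0, so the data are compatible. The solution is then unique only up to an additive constant (fix it e.g. by requiring ∫_0^1/2 u dx = 0).
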